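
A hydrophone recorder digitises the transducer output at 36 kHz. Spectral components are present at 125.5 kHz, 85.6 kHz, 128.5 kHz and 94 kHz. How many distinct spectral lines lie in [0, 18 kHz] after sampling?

fs/2 = 18 kHz.
125.5 kHz mod fs = 17.5 kHz.
17.5 kHz ≤ fs/2 = 18 kHz, appears at 17.5 kHz.
85.6 kHz mod fs = 13.6 kHz.
13.6 kHz ≤ fs/2 = 18 kHz, appears at 13.6 kHz.
128.5 kHz mod fs = 20.5 kHz.
20.5 kHz > fs/2 = 18 kHz, folds to fs − 20.5 kHz = 15.5 kHz.
94 kHz mod fs = 22 kHz.
22 kHz > fs/2 = 18 kHz, folds to fs − 22 kHz = 14 kHz.
Distinct values: {13.6 kHz, 14 kHz, 15.5 kHz, 17.5 kHz} → 4.

4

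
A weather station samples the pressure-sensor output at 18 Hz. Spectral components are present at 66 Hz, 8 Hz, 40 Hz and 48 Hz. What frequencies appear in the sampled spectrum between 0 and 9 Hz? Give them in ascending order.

4 Hz, 6 Hz, 8 Hz

fs/2 = 9 Hz.
66 Hz mod fs = 12 Hz.
12 Hz > fs/2 = 9 Hz, folds to fs − 12 Hz = 6 Hz.
8 Hz ≤ fs/2 = 9 Hz, passes unchanged.
40 Hz mod fs = 4 Hz.
4 Hz ≤ fs/2 = 9 Hz, appears at 4 Hz.
48 Hz mod fs = 12 Hz.
12 Hz > fs/2 = 9 Hz, folds to fs − 12 Hz = 6 Hz.
Distinct values: {4 Hz, 6 Hz, 8 Hz}.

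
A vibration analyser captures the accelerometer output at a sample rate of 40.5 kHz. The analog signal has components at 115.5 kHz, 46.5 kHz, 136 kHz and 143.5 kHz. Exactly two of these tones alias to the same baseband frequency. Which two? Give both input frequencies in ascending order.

46.5 kHz, 115.5 kHz

fs/2 = 20.25 kHz.
115.5 kHz mod fs = 34.5 kHz.
34.5 kHz > fs/2 = 20.25 kHz, folds to fs − 34.5 kHz = 6 kHz.
46.5 kHz mod fs = 6 kHz.
6 kHz ≤ fs/2 = 20.25 kHz, appears at 6 kHz.
136 kHz mod fs = 14.5 kHz.
14.5 kHz ≤ fs/2 = 20.25 kHz, appears at 14.5 kHz.
143.5 kHz mod fs = 22 kHz.
22 kHz > fs/2 = 20.25 kHz, folds to fs − 22 kHz = 18.5 kHz.
46.5 kHz and 115.5 kHz both map to 6 kHz.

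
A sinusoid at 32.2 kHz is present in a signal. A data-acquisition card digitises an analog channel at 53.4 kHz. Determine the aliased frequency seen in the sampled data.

32.2 kHz > fs/2 = 26.7 kHz, folds to fs − 32.2 kHz = 21.2 kHz.

21.2 kHz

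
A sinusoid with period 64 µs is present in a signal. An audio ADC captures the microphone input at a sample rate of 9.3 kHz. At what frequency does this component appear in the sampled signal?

2.975 kHz

T = 64 µs → f = 1/T = 15.625 kHz.
15.625 kHz mod fs = 6.325 kHz.
6.325 kHz > fs/2 = 4.65 kHz, folds to fs − 6.325 kHz = 2.975 kHz.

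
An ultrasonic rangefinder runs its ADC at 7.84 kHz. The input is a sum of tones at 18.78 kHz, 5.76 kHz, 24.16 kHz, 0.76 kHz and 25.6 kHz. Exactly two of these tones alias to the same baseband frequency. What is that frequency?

fs/2 = 3.92 kHz.
18.78 kHz mod fs = 3.1 kHz.
3.1 kHz ≤ fs/2 = 3.92 kHz, appears at 3.1 kHz.
5.76 kHz > fs/2 = 3.92 kHz, folds to fs − 5.76 kHz = 2.08 kHz.
24.16 kHz mod fs = 0.64 kHz.
0.64 kHz ≤ fs/2 = 3.92 kHz, appears at 0.64 kHz.
0.76 kHz ≤ fs/2 = 3.92 kHz, passes unchanged.
25.6 kHz mod fs = 2.08 kHz.
2.08 kHz ≤ fs/2 = 3.92 kHz, appears at 2.08 kHz.
5.76 kHz and 25.6 kHz both map to 2.08 kHz.

2.08 kHz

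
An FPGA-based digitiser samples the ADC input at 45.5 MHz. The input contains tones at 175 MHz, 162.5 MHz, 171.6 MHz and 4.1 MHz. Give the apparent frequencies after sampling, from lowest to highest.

fs/2 = 22.75 MHz.
175 MHz mod fs = 38.5 MHz.
38.5 MHz > fs/2 = 22.75 MHz, folds to fs − 38.5 MHz = 7 MHz.
162.5 MHz mod fs = 26 MHz.
26 MHz > fs/2 = 22.75 MHz, folds to fs − 26 MHz = 19.5 MHz.
171.6 MHz mod fs = 35.1 MHz.
35.1 MHz > fs/2 = 22.75 MHz, folds to fs − 35.1 MHz = 10.4 MHz.
4.1 MHz ≤ fs/2 = 22.75 MHz, passes unchanged.
Distinct values: {4.1 MHz, 7 MHz, 10.4 MHz, 19.5 MHz}.

4.1 MHz, 7 MHz, 10.4 MHz, 19.5 MHz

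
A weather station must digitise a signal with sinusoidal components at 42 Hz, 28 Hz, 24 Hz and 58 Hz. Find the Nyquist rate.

Highest-frequency component: 58 Hz.
Nyquist rate = 2 × 58 Hz = 116 Hz.

116 Hz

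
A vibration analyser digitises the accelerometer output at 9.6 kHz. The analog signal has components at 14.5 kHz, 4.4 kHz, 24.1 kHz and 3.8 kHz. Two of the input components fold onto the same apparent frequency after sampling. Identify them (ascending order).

14.5 kHz, 24.1 kHz

fs/2 = 4.8 kHz.
14.5 kHz mod fs = 4.9 kHz.
4.9 kHz > fs/2 = 4.8 kHz, folds to fs − 4.9 kHz = 4.7 kHz.
4.4 kHz ≤ fs/2 = 4.8 kHz, passes unchanged.
24.1 kHz mod fs = 4.9 kHz.
4.9 kHz > fs/2 = 4.8 kHz, folds to fs − 4.9 kHz = 4.7 kHz.
3.8 kHz ≤ fs/2 = 4.8 kHz, passes unchanged.
14.5 kHz and 24.1 kHz both map to 4.7 kHz.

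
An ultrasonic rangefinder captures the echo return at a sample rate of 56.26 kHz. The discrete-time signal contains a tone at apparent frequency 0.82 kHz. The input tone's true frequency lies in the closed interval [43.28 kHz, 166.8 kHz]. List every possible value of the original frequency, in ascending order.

Frequencies that alias to 0.82 kHz are k·fs ± 0.82 kHz for integer k ≥ 0.
k=0: 0.82 kHz.
k=1: 55.44 kHz, 57.08 kHz.
k=2: 111.7 kHz, 113.34 kHz.
k=3: 167.96 kHz, 169.6 kHz.
Within [43.28 kHz, 166.8 kHz]: 55.44 kHz, 57.08 kHz, 111.7 kHz, 113.34 kHz.

55.44 kHz, 57.08 kHz, 111.7 kHz, 113.34 kHz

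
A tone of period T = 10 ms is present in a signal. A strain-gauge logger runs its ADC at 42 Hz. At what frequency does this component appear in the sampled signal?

16 Hz

T = 10 ms → f = 1/T = 100 Hz.
100 Hz mod fs = 16 Hz.
16 Hz ≤ fs/2 = 21 Hz, appears at 16 Hz.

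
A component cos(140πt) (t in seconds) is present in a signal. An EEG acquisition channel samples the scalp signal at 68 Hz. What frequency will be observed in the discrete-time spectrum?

2 Hz

ω = 140π rad/s → f = ω/(2π) = 70 Hz.
70 Hz mod fs = 2 Hz.
2 Hz ≤ fs/2 = 34 Hz, appears at 2 Hz.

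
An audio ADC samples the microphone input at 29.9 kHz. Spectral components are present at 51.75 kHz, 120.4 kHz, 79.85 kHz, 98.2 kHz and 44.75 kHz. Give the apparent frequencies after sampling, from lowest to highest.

fs/2 = 14.95 kHz.
51.75 kHz mod fs = 21.85 kHz.
21.85 kHz > fs/2 = 14.95 kHz, folds to fs − 21.85 kHz = 8.05 kHz.
120.4 kHz mod fs = 0.8 kHz.
0.8 kHz ≤ fs/2 = 14.95 kHz, appears at 0.8 kHz.
79.85 kHz mod fs = 20.05 kHz.
20.05 kHz > fs/2 = 14.95 kHz, folds to fs − 20.05 kHz = 9.85 kHz.
98.2 kHz mod fs = 8.5 kHz.
8.5 kHz ≤ fs/2 = 14.95 kHz, appears at 8.5 kHz.
44.75 kHz mod fs = 14.85 kHz.
14.85 kHz ≤ fs/2 = 14.95 kHz, appears at 14.85 kHz.
Distinct values: {0.8 kHz, 8.05 kHz, 8.5 kHz, 9.85 kHz, 14.85 kHz}.

0.8 kHz, 8.05 kHz, 8.5 kHz, 9.85 kHz, 14.85 kHz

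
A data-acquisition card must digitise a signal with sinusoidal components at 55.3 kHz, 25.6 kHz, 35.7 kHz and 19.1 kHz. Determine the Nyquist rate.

Highest-frequency component: 55.3 kHz.
Nyquist rate = 2 × 55.3 kHz = 110.6 kHz.

110.6 kHz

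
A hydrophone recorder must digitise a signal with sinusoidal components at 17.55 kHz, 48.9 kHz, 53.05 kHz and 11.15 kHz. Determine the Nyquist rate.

106.1 kHz

Highest-frequency component: 53.05 kHz.
Nyquist rate = 2 × 53.05 kHz = 106.1 kHz.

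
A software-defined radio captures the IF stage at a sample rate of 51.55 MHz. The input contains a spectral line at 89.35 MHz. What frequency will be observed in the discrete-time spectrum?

13.75 MHz

89.35 MHz mod fs = 37.8 MHz.
37.8 MHz > fs/2 = 25.775 MHz, folds to fs − 37.8 MHz = 13.75 MHz.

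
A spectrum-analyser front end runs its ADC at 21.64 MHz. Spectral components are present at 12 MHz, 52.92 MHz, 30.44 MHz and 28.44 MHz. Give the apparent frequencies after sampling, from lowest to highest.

fs/2 = 10.82 MHz.
12 MHz > fs/2 = 10.82 MHz, folds to fs − 12 MHz = 9.64 MHz.
52.92 MHz mod fs = 9.64 MHz.
9.64 MHz ≤ fs/2 = 10.82 MHz, appears at 9.64 MHz.
30.44 MHz mod fs = 8.8 MHz.
8.8 MHz ≤ fs/2 = 10.82 MHz, appears at 8.8 MHz.
28.44 MHz mod fs = 6.8 MHz.
6.8 MHz ≤ fs/2 = 10.82 MHz, appears at 6.8 MHz.
Distinct values: {6.8 MHz, 8.8 MHz, 9.64 MHz}.

6.8 MHz, 8.8 MHz, 9.64 MHz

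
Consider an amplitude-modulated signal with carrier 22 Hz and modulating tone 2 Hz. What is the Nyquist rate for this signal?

AM sidebands sit at fc ± fm = 20 Hz and 24 Hz.
Highest-frequency component: 24 Hz.
Nyquist rate = 2 × 24 Hz = 48 Hz.

48 Hz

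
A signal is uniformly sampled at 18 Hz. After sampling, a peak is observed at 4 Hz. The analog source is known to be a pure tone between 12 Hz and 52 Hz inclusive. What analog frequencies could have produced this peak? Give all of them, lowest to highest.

Frequencies that alias to 4 Hz are k·fs ± 4 Hz for integer k ≥ 0.
k=0: 4 Hz.
k=1: 14 Hz, 22 Hz.
k=2: 32 Hz, 40 Hz.
k=3: 50 Hz, 58 Hz.
k=4: 68 Hz, 76 Hz.
Within [12 Hz, 52 Hz]: 14 Hz, 22 Hz, 32 Hz, 40 Hz, 50 Hz.

14 Hz, 22 Hz, 32 Hz, 40 Hz, 50 Hz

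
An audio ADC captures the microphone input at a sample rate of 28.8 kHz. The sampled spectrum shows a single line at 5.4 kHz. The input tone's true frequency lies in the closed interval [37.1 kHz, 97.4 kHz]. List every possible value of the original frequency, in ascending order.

52.2 kHz, 63 kHz, 81 kHz, 91.8 kHz

Frequencies that alias to 5.4 kHz are k·fs ± 5.4 kHz for integer k ≥ 0.
k=0: 5.4 kHz.
k=1: 23.4 kHz, 34.2 kHz.
k=2: 52.2 kHz, 63 kHz.
k=3: 81 kHz, 91.8 kHz.
k=4: 109.8 kHz, 120.6 kHz.
Within [37.1 kHz, 97.4 kHz]: 52.2 kHz, 63 kHz, 81 kHz, 91.8 kHz.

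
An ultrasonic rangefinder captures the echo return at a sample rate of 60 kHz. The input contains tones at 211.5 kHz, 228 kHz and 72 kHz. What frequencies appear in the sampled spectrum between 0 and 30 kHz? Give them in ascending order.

fs/2 = 30 kHz.
211.5 kHz mod fs = 31.5 kHz.
31.5 kHz > fs/2 = 30 kHz, folds to fs − 31.5 kHz = 28.5 kHz.
228 kHz mod fs = 48 kHz.
48 kHz > fs/2 = 30 kHz, folds to fs − 48 kHz = 12 kHz.
72 kHz mod fs = 12 kHz.
12 kHz ≤ fs/2 = 30 kHz, appears at 12 kHz.
Distinct values: {12 kHz, 28.5 kHz}.

12 kHz, 28.5 kHz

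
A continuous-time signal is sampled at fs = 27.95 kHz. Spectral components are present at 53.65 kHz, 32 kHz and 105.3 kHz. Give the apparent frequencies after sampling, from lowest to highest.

2.25 kHz, 4.05 kHz, 6.5 kHz

fs/2 = 13.975 kHz.
53.65 kHz mod fs = 25.7 kHz.
25.7 kHz > fs/2 = 13.975 kHz, folds to fs − 25.7 kHz = 2.25 kHz.
32 kHz mod fs = 4.05 kHz.
4.05 kHz ≤ fs/2 = 13.975 kHz, appears at 4.05 kHz.
105.3 kHz mod fs = 21.45 kHz.
21.45 kHz > fs/2 = 13.975 kHz, folds to fs − 21.45 kHz = 6.5 kHz.
Distinct values: {2.25 kHz, 4.05 kHz, 6.5 kHz}.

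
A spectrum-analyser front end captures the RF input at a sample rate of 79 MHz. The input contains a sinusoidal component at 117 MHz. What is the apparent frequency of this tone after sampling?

117 MHz mod fs = 38 MHz.
38 MHz ≤ fs/2 = 39.5 MHz, appears at 38 MHz.

38 MHz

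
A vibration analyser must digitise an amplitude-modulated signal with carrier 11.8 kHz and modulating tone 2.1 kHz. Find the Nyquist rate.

AM sidebands sit at fc ± fm = 9.7 kHz and 13.9 kHz.
Highest-frequency component: 13.9 kHz.
Nyquist rate = 2 × 13.9 kHz = 27.8 kHz.

27.8 kHz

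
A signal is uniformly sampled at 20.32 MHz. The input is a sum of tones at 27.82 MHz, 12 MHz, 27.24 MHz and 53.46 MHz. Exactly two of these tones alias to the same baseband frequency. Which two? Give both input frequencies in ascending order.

fs/2 = 10.16 MHz.
27.82 MHz mod fs = 7.5 MHz.
7.5 MHz ≤ fs/2 = 10.16 MHz, appears at 7.5 MHz.
12 MHz > fs/2 = 10.16 MHz, folds to fs − 12 MHz = 8.32 MHz.
27.24 MHz mod fs = 6.92 MHz.
6.92 MHz ≤ fs/2 = 10.16 MHz, appears at 6.92 MHz.
53.46 MHz mod fs = 12.82 MHz.
12.82 MHz > fs/2 = 10.16 MHz, folds to fs − 12.82 MHz = 7.5 MHz.
27.82 MHz and 53.46 MHz both map to 7.5 MHz.

27.82 MHz, 53.46 MHz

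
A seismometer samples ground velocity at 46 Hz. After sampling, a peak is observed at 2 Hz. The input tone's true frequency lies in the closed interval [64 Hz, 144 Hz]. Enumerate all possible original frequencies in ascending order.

90 Hz, 94 Hz, 136 Hz, 140 Hz

Frequencies that alias to 2 Hz are k·fs ± 2 Hz for integer k ≥ 0.
k=0: 2 Hz.
k=1: 44 Hz, 48 Hz.
k=2: 90 Hz, 94 Hz.
k=3: 136 Hz, 140 Hz.
k=4: 182 Hz, 186 Hz.
Within [64 Hz, 144 Hz]: 90 Hz, 94 Hz, 136 Hz, 140 Hz.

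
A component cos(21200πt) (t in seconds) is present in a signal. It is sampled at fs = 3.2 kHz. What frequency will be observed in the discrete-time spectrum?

ω = 21200π rad/s → f = ω/(2π) = 10600 Hz = 10.6 kHz.
10.6 kHz mod fs = 1 kHz.
1 kHz ≤ fs/2 = 1.6 kHz, appears at 1 kHz.

1 kHz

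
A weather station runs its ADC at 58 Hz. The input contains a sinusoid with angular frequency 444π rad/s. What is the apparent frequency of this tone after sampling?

ω = 444π rad/s → f = ω/(2π) = 222 Hz.
222 Hz mod fs = 48 Hz.
48 Hz > fs/2 = 29 Hz, folds to fs − 48 Hz = 10 Hz.

10 Hz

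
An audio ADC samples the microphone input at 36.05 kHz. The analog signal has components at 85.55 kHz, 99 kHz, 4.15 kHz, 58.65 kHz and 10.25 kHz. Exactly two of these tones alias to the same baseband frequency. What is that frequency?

fs/2 = 18.025 kHz.
85.55 kHz mod fs = 13.45 kHz.
13.45 kHz ≤ fs/2 = 18.025 kHz, appears at 13.45 kHz.
99 kHz mod fs = 26.9 kHz.
26.9 kHz > fs/2 = 18.025 kHz, folds to fs − 26.9 kHz = 9.15 kHz.
4.15 kHz ≤ fs/2 = 18.025 kHz, passes unchanged.
58.65 kHz mod fs = 22.6 kHz.
22.6 kHz > fs/2 = 18.025 kHz, folds to fs − 22.6 kHz = 13.45 kHz.
10.25 kHz ≤ fs/2 = 18.025 kHz, passes unchanged.
58.65 kHz and 85.55 kHz both map to 13.45 kHz.

13.45 kHz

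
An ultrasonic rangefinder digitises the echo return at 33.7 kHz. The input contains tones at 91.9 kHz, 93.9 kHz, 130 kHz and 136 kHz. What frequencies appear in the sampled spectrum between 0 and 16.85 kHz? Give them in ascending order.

1.2 kHz, 4.8 kHz, 7.2 kHz, 9.2 kHz

fs/2 = 16.85 kHz.
91.9 kHz mod fs = 24.5 kHz.
24.5 kHz > fs/2 = 16.85 kHz, folds to fs − 24.5 kHz = 9.2 kHz.
93.9 kHz mod fs = 26.5 kHz.
26.5 kHz > fs/2 = 16.85 kHz, folds to fs − 26.5 kHz = 7.2 kHz.
130 kHz mod fs = 28.9 kHz.
28.9 kHz > fs/2 = 16.85 kHz, folds to fs − 28.9 kHz = 4.8 kHz.
136 kHz mod fs = 1.2 kHz.
1.2 kHz ≤ fs/2 = 16.85 kHz, appears at 1.2 kHz.
Distinct values: {1.2 kHz, 4.8 kHz, 7.2 kHz, 9.2 kHz}.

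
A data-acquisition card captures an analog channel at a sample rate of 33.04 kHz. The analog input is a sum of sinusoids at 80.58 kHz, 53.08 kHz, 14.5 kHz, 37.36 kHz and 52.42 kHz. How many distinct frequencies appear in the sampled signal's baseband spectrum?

fs/2 = 16.52 kHz.
80.58 kHz mod fs = 14.5 kHz.
14.5 kHz ≤ fs/2 = 16.52 kHz, appears at 14.5 kHz.
53.08 kHz mod fs = 20.04 kHz.
20.04 kHz > fs/2 = 16.52 kHz, folds to fs − 20.04 kHz = 13 kHz.
14.5 kHz ≤ fs/2 = 16.52 kHz, passes unchanged.
37.36 kHz mod fs = 4.32 kHz.
4.32 kHz ≤ fs/2 = 16.52 kHz, appears at 4.32 kHz.
52.42 kHz mod fs = 19.38 kHz.
19.38 kHz > fs/2 = 16.52 kHz, folds to fs − 19.38 kHz = 13.66 kHz.
Distinct values: {4.32 kHz, 13 kHz, 13.66 kHz, 14.5 kHz} → 4.

4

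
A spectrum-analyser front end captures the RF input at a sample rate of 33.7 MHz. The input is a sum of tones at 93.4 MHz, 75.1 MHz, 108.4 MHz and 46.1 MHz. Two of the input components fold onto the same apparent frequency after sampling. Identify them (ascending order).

75.1 MHz, 93.4 MHz

fs/2 = 16.85 MHz.
93.4 MHz mod fs = 26 MHz.
26 MHz > fs/2 = 16.85 MHz, folds to fs − 26 MHz = 7.7 MHz.
75.1 MHz mod fs = 7.7 MHz.
7.7 MHz ≤ fs/2 = 16.85 MHz, appears at 7.7 MHz.
108.4 MHz mod fs = 7.3 MHz.
7.3 MHz ≤ fs/2 = 16.85 MHz, appears at 7.3 MHz.
46.1 MHz mod fs = 12.4 MHz.
12.4 MHz ≤ fs/2 = 16.85 MHz, appears at 12.4 MHz.
75.1 MHz and 93.4 MHz both map to 7.7 MHz.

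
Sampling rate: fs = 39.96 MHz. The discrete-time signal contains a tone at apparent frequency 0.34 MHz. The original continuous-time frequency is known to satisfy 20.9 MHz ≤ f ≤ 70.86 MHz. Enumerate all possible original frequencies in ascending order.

39.62 MHz, 40.3 MHz

Frequencies that alias to 0.34 MHz are k·fs ± 0.34 MHz for integer k ≥ 0.
k=0: 0.34 MHz.
k=1: 39.62 MHz, 40.3 MHz.
k=2: 79.58 MHz, 80.26 MHz.
Within [20.9 MHz, 70.86 MHz]: 39.62 MHz, 40.3 MHz.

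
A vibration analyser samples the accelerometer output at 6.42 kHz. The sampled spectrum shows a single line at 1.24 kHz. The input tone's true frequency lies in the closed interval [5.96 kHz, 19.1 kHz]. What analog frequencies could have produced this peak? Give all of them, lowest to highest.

Frequencies that alias to 1.24 kHz are k·fs ± 1.24 kHz for integer k ≥ 0.
k=0: 1.24 kHz.
k=1: 5.18 kHz, 7.66 kHz.
k=2: 11.6 kHz, 14.08 kHz.
k=3: 18.02 kHz, 20.5 kHz.
k=4: 24.44 kHz, 26.92 kHz.
Within [5.96 kHz, 19.1 kHz]: 7.66 kHz, 11.6 kHz, 14.08 kHz, 18.02 kHz.

7.66 kHz, 11.6 kHz, 14.08 kHz, 18.02 kHz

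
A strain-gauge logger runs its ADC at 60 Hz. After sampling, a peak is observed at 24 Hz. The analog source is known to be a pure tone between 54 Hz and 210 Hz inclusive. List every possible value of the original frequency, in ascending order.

Frequencies that alias to 24 Hz are k·fs ± 24 Hz for integer k ≥ 0.
k=0: 24 Hz.
k=1: 36 Hz, 84 Hz.
k=2: 96 Hz, 144 Hz.
k=3: 156 Hz, 204 Hz.
k=4: 216 Hz, 264 Hz.
Within [54 Hz, 210 Hz]: 84 Hz, 96 Hz, 144 Hz, 156 Hz, 204 Hz.

84 Hz, 96 Hz, 144 Hz, 156 Hz, 204 Hz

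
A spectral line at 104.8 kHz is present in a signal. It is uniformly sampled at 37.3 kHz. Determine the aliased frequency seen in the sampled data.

104.8 kHz mod fs = 30.2 kHz.
30.2 kHz > fs/2 = 18.65 kHz, folds to fs − 30.2 kHz = 7.1 kHz.

7.1 kHz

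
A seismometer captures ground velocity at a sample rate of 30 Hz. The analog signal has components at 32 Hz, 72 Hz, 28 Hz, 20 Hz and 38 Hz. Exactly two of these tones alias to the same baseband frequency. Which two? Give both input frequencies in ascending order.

fs/2 = 15 Hz.
32 Hz mod fs = 2 Hz.
2 Hz ≤ fs/2 = 15 Hz, appears at 2 Hz.
72 Hz mod fs = 12 Hz.
12 Hz ≤ fs/2 = 15 Hz, appears at 12 Hz.
28 Hz > fs/2 = 15 Hz, folds to fs − 28 Hz = 2 Hz.
20 Hz > fs/2 = 15 Hz, folds to fs − 20 Hz = 10 Hz.
38 Hz mod fs = 8 Hz.
8 Hz ≤ fs/2 = 15 Hz, appears at 8 Hz.
28 Hz and 32 Hz both map to 2 Hz.

28 Hz, 32 Hz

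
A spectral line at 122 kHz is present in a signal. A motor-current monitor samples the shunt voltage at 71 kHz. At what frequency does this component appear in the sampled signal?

122 kHz mod fs = 51 kHz.
51 kHz > fs/2 = 35.5 kHz, folds to fs − 51 kHz = 20 kHz.

20 kHz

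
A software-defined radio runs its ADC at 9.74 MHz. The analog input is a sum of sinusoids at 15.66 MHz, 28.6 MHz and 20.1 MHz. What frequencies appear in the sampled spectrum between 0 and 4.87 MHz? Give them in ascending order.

fs/2 = 4.87 MHz.
15.66 MHz mod fs = 5.92 MHz.
5.92 MHz > fs/2 = 4.87 MHz, folds to fs − 5.92 MHz = 3.82 MHz.
28.6 MHz mod fs = 9.12 MHz.
9.12 MHz > fs/2 = 4.87 MHz, folds to fs − 9.12 MHz = 0.62 MHz.
20.1 MHz mod fs = 0.62 MHz.
0.62 MHz ≤ fs/2 = 4.87 MHz, appears at 0.62 MHz.
Distinct values: {0.62 MHz, 3.82 MHz}.

0.62 MHz, 3.82 MHz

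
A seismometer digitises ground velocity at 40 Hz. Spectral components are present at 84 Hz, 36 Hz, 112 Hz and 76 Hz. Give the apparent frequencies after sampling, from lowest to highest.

4 Hz, 8 Hz

fs/2 = 20 Hz.
84 Hz mod fs = 4 Hz.
4 Hz ≤ fs/2 = 20 Hz, appears at 4 Hz.
36 Hz > fs/2 = 20 Hz, folds to fs − 36 Hz = 4 Hz.
112 Hz mod fs = 32 Hz.
32 Hz > fs/2 = 20 Hz, folds to fs − 32 Hz = 8 Hz.
76 Hz mod fs = 36 Hz.
36 Hz > fs/2 = 20 Hz, folds to fs − 36 Hz = 4 Hz.
Distinct values: {4 Hz, 8 Hz}.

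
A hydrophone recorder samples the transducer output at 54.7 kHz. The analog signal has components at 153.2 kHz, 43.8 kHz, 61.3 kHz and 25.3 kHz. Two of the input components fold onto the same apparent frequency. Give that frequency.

fs/2 = 27.35 kHz.
153.2 kHz mod fs = 43.8 kHz.
43.8 kHz > fs/2 = 27.35 kHz, folds to fs − 43.8 kHz = 10.9 kHz.
43.8 kHz > fs/2 = 27.35 kHz, folds to fs − 43.8 kHz = 10.9 kHz.
61.3 kHz mod fs = 6.6 kHz.
6.6 kHz ≤ fs/2 = 27.35 kHz, appears at 6.6 kHz.
25.3 kHz ≤ fs/2 = 27.35 kHz, passes unchanged.
43.8 kHz and 153.2 kHz both map to 10.9 kHz.

10.9 kHz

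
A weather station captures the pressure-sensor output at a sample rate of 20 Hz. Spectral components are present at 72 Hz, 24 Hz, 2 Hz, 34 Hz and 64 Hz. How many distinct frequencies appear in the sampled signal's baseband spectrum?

4

fs/2 = 10 Hz.
72 Hz mod fs = 12 Hz.
12 Hz > fs/2 = 10 Hz, folds to fs − 12 Hz = 8 Hz.
24 Hz mod fs = 4 Hz.
4 Hz ≤ fs/2 = 10 Hz, appears at 4 Hz.
2 Hz ≤ fs/2 = 10 Hz, passes unchanged.
34 Hz mod fs = 14 Hz.
14 Hz > fs/2 = 10 Hz, folds to fs − 14 Hz = 6 Hz.
64 Hz mod fs = 4 Hz.
4 Hz ≤ fs/2 = 10 Hz, appears at 4 Hz.
Distinct values: {2 Hz, 4 Hz, 6 Hz, 8 Hz} → 4.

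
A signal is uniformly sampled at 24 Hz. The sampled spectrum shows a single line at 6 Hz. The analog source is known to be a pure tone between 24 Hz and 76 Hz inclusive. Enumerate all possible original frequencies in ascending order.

30 Hz, 42 Hz, 54 Hz, 66 Hz

Frequencies that alias to 6 Hz are k·fs ± 6 Hz for integer k ≥ 0.
k=0: 6 Hz.
k=1: 18 Hz, 30 Hz.
k=2: 42 Hz, 54 Hz.
k=3: 66 Hz, 78 Hz.
k=4: 90 Hz, 102 Hz.
Within [24 Hz, 76 Hz]: 30 Hz, 42 Hz, 54 Hz, 66 Hz.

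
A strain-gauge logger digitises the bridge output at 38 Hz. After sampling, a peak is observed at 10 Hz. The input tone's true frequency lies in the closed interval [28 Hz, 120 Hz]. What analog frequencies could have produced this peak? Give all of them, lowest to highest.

28 Hz, 48 Hz, 66 Hz, 86 Hz, 104 Hz

Frequencies that alias to 10 Hz are k·fs ± 10 Hz for integer k ≥ 0.
k=0: 10 Hz.
k=1: 28 Hz, 48 Hz.
k=2: 66 Hz, 86 Hz.
k=3: 104 Hz, 124 Hz.
k=4: 142 Hz, 162 Hz.
Within [28 Hz, 120 Hz]: 28 Hz, 48 Hz, 66 Hz, 86 Hz, 104 Hz.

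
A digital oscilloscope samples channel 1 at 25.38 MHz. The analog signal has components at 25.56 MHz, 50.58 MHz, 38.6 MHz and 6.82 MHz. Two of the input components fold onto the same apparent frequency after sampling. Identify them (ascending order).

fs/2 = 12.69 MHz.
25.56 MHz mod fs = 0.18 MHz.
0.18 MHz ≤ fs/2 = 12.69 MHz, appears at 0.18 MHz.
50.58 MHz mod fs = 25.2 MHz.
25.2 MHz > fs/2 = 12.69 MHz, folds to fs − 25.2 MHz = 0.18 MHz.
38.6 MHz mod fs = 13.22 MHz.
13.22 MHz > fs/2 = 12.69 MHz, folds to fs − 13.22 MHz = 12.16 MHz.
6.82 MHz ≤ fs/2 = 12.69 MHz, passes unchanged.
25.56 MHz and 50.58 MHz both map to 0.18 MHz.

25.56 MHz, 50.58 MHz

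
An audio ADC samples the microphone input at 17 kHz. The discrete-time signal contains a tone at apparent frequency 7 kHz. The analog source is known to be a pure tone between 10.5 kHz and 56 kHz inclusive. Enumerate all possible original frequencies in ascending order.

24 kHz, 27 kHz, 41 kHz, 44 kHz

Frequencies that alias to 7 kHz are k·fs ± 7 kHz for integer k ≥ 0.
k=0: 7 kHz.
k=1: 10 kHz, 24 kHz.
k=2: 27 kHz, 41 kHz.
k=3: 44 kHz, 58 kHz.
k=4: 61 kHz, 75 kHz.
Within [10.5 kHz, 56 kHz]: 24 kHz, 27 kHz, 41 kHz, 44 kHz.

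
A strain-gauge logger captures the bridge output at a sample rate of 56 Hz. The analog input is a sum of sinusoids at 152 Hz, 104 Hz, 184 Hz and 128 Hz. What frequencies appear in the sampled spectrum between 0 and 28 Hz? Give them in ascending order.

fs/2 = 28 Hz.
152 Hz mod fs = 40 Hz.
40 Hz > fs/2 = 28 Hz, folds to fs − 40 Hz = 16 Hz.
104 Hz mod fs = 48 Hz.
48 Hz > fs/2 = 28 Hz, folds to fs − 48 Hz = 8 Hz.
184 Hz mod fs = 16 Hz.
16 Hz ≤ fs/2 = 28 Hz, appears at 16 Hz.
128 Hz mod fs = 16 Hz.
16 Hz ≤ fs/2 = 28 Hz, appears at 16 Hz.
Distinct values: {8 Hz, 16 Hz}.

8 Hz, 16 Hz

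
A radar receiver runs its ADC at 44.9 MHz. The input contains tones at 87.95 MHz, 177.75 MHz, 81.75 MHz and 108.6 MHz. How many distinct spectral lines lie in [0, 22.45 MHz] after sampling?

fs/2 = 22.45 MHz.
87.95 MHz mod fs = 43.05 MHz.
43.05 MHz > fs/2 = 22.45 MHz, folds to fs − 43.05 MHz = 1.85 MHz.
177.75 MHz mod fs = 43.05 MHz.
43.05 MHz > fs/2 = 22.45 MHz, folds to fs − 43.05 MHz = 1.85 MHz.
81.75 MHz mod fs = 36.85 MHz.
36.85 MHz > fs/2 = 22.45 MHz, folds to fs − 36.85 MHz = 8.05 MHz.
108.6 MHz mod fs = 18.8 MHz.
18.8 MHz ≤ fs/2 = 22.45 MHz, appears at 18.8 MHz.
Distinct values: {1.85 MHz, 8.05 MHz, 18.8 MHz} → 3.

3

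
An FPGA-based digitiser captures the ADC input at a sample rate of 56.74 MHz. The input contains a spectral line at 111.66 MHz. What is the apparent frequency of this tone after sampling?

1.82 MHz

111.66 MHz mod fs = 54.92 MHz.
54.92 MHz > fs/2 = 28.37 MHz, folds to fs − 54.92 MHz = 1.82 MHz.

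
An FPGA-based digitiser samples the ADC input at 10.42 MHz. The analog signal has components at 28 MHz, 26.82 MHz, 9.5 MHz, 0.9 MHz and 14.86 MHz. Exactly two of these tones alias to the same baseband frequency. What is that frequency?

fs/2 = 5.21 MHz.
28 MHz mod fs = 7.16 MHz.
7.16 MHz > fs/2 = 5.21 MHz, folds to fs − 7.16 MHz = 3.26 MHz.
26.82 MHz mod fs = 5.98 MHz.
5.98 MHz > fs/2 = 5.21 MHz, folds to fs − 5.98 MHz = 4.44 MHz.
9.5 MHz > fs/2 = 5.21 MHz, folds to fs − 9.5 MHz = 0.92 MHz.
0.9 MHz ≤ fs/2 = 5.21 MHz, passes unchanged.
14.86 MHz mod fs = 4.44 MHz.
4.44 MHz ≤ fs/2 = 5.21 MHz, appears at 4.44 MHz.
14.86 MHz and 26.82 MHz both map to 4.44 MHz.

4.44 MHz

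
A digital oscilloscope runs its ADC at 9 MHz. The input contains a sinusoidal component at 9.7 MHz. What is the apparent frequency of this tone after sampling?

9.7 MHz mod fs = 0.7 MHz.
0.7 MHz ≤ fs/2 = 4.5 MHz, appears at 0.7 MHz.

0.7 MHz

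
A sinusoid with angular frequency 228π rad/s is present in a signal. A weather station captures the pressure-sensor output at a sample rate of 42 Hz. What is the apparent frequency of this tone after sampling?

12 Hz

ω = 228π rad/s → f = ω/(2π) = 114 Hz.
114 Hz mod fs = 30 Hz.
30 Hz > fs/2 = 21 Hz, folds to fs − 30 Hz = 12 Hz.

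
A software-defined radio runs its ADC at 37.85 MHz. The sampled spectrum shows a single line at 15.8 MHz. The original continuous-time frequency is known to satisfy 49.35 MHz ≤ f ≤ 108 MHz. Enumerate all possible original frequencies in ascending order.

53.65 MHz, 59.9 MHz, 91.5 MHz, 97.75 MHz

Frequencies that alias to 15.8 MHz are k·fs ± 15.8 MHz for integer k ≥ 0.
k=0: 15.8 MHz.
k=1: 22.05 MHz, 53.65 MHz.
k=2: 59.9 MHz, 91.5 MHz.
k=3: 97.75 MHz, 129.35 MHz.
k=4: 135.6 MHz, 167.2 MHz.
Within [49.35 MHz, 108 MHz]: 53.65 MHz, 59.9 MHz, 91.5 MHz, 97.75 MHz.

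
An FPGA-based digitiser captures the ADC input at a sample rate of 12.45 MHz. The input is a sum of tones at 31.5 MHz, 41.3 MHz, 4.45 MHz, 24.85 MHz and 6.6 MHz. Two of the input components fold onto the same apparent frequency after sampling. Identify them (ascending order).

6.6 MHz, 31.5 MHz

fs/2 = 6.225 MHz.
31.5 MHz mod fs = 6.6 MHz.
6.6 MHz > fs/2 = 6.225 MHz, folds to fs − 6.6 MHz = 5.85 MHz.
41.3 MHz mod fs = 3.95 MHz.
3.95 MHz ≤ fs/2 = 6.225 MHz, appears at 3.95 MHz.
4.45 MHz ≤ fs/2 = 6.225 MHz, passes unchanged.
24.85 MHz mod fs = 12.4 MHz.
12.4 MHz > fs/2 = 6.225 MHz, folds to fs − 12.4 MHz = 0.05 MHz.
6.6 MHz > fs/2 = 6.225 MHz, folds to fs − 6.6 MHz = 5.85 MHz.
6.6 MHz and 31.5 MHz both map to 5.85 MHz.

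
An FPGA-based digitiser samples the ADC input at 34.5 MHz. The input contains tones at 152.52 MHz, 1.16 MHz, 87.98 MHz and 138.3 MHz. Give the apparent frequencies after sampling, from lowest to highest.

0.3 MHz, 1.16 MHz, 14.52 MHz, 15.52 MHz

fs/2 = 17.25 MHz.
152.52 MHz mod fs = 14.52 MHz.
14.52 MHz ≤ fs/2 = 17.25 MHz, appears at 14.52 MHz.
1.16 MHz ≤ fs/2 = 17.25 MHz, passes unchanged.
87.98 MHz mod fs = 18.98 MHz.
18.98 MHz > fs/2 = 17.25 MHz, folds to fs − 18.98 MHz = 15.52 MHz.
138.3 MHz mod fs = 0.3 MHz.
0.3 MHz ≤ fs/2 = 17.25 MHz, appears at 0.3 MHz.
Distinct values: {0.3 MHz, 1.16 MHz, 14.52 MHz, 15.52 MHz}.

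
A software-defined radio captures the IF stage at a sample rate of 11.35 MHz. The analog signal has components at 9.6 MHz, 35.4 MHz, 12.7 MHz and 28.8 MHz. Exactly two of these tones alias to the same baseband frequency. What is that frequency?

1.35 MHz

fs/2 = 5.675 MHz.
9.6 MHz > fs/2 = 5.675 MHz, folds to fs − 9.6 MHz = 1.75 MHz.
35.4 MHz mod fs = 1.35 MHz.
1.35 MHz ≤ fs/2 = 5.675 MHz, appears at 1.35 MHz.
12.7 MHz mod fs = 1.35 MHz.
1.35 MHz ≤ fs/2 = 5.675 MHz, appears at 1.35 MHz.
28.8 MHz mod fs = 6.1 MHz.
6.1 MHz > fs/2 = 5.675 MHz, folds to fs − 6.1 MHz = 5.25 MHz.
12.7 MHz and 35.4 MHz both map to 1.35 MHz.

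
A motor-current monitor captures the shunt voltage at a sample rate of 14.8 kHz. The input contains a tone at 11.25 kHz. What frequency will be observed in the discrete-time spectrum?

11.25 kHz > fs/2 = 7.4 kHz, folds to fs − 11.25 kHz = 3.55 kHz.

3.55 kHz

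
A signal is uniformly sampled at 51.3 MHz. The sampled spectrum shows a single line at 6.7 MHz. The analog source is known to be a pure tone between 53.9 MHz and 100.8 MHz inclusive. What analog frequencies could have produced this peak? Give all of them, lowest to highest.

58 MHz, 95.9 MHz

Frequencies that alias to 6.7 MHz are k·fs ± 6.7 MHz for integer k ≥ 0.
k=0: 6.7 MHz.
k=1: 44.6 MHz, 58 MHz.
k=2: 95.9 MHz, 109.3 MHz.
k=3: 147.2 MHz, 160.6 MHz.
Within [53.9 MHz, 100.8 MHz]: 58 MHz, 95.9 MHz.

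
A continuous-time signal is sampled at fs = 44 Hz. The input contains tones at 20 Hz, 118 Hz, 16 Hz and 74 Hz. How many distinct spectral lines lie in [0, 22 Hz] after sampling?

fs/2 = 22 Hz.
20 Hz ≤ fs/2 = 22 Hz, passes unchanged.
118 Hz mod fs = 30 Hz.
30 Hz > fs/2 = 22 Hz, folds to fs − 30 Hz = 14 Hz.
16 Hz ≤ fs/2 = 22 Hz, passes unchanged.
74 Hz mod fs = 30 Hz.
30 Hz > fs/2 = 22 Hz, folds to fs − 30 Hz = 14 Hz.
Distinct values: {14 Hz, 16 Hz, 20 Hz} → 3.

3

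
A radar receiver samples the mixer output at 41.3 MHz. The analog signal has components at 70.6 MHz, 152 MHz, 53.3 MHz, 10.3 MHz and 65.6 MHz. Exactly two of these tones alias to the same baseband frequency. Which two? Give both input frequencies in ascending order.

fs/2 = 20.65 MHz.
70.6 MHz mod fs = 29.3 MHz.
29.3 MHz > fs/2 = 20.65 MHz, folds to fs − 29.3 MHz = 12 MHz.
152 MHz mod fs = 28.1 MHz.
28.1 MHz > fs/2 = 20.65 MHz, folds to fs − 28.1 MHz = 13.2 MHz.
53.3 MHz mod fs = 12 MHz.
12 MHz ≤ fs/2 = 20.65 MHz, appears at 12 MHz.
10.3 MHz ≤ fs/2 = 20.65 MHz, passes unchanged.
65.6 MHz mod fs = 24.3 MHz.
24.3 MHz > fs/2 = 20.65 MHz, folds to fs − 24.3 MHz = 17 MHz.
53.3 MHz and 70.6 MHz both map to 12 MHz.

53.3 MHz, 70.6 MHz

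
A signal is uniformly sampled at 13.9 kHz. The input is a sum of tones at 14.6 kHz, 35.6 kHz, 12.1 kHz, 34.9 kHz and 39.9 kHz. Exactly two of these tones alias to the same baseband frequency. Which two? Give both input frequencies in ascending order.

fs/2 = 6.95 kHz.
14.6 kHz mod fs = 0.7 kHz.
0.7 kHz ≤ fs/2 = 6.95 kHz, appears at 0.7 kHz.
35.6 kHz mod fs = 7.8 kHz.
7.8 kHz > fs/2 = 6.95 kHz, folds to fs − 7.8 kHz = 6.1 kHz.
12.1 kHz > fs/2 = 6.95 kHz, folds to fs − 12.1 kHz = 1.8 kHz.
34.9 kHz mod fs = 7.1 kHz.
7.1 kHz > fs/2 = 6.95 kHz, folds to fs − 7.1 kHz = 6.8 kHz.
39.9 kHz mod fs = 12.1 kHz.
12.1 kHz > fs/2 = 6.95 kHz, folds to fs − 12.1 kHz = 1.8 kHz.
12.1 kHz and 39.9 kHz both map to 1.8 kHz.

12.1 kHz, 39.9 kHz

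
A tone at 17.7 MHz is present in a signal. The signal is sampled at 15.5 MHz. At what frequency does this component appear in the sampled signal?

17.7 MHz mod fs = 2.2 MHz.
2.2 MHz ≤ fs/2 = 7.75 MHz, appears at 2.2 MHz.

2.2 MHz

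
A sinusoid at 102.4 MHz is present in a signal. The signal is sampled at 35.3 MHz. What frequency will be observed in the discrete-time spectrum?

3.5 MHz

102.4 MHz mod fs = 31.8 MHz.
31.8 MHz > fs/2 = 17.65 MHz, folds to fs − 31.8 MHz = 3.5 MHz.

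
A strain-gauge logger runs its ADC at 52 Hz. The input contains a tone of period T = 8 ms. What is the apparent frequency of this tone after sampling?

21 Hz

T = 8 ms → f = 1/T = 125 Hz.
125 Hz mod fs = 21 Hz.
21 Hz ≤ fs/2 = 26 Hz, appears at 21 Hz.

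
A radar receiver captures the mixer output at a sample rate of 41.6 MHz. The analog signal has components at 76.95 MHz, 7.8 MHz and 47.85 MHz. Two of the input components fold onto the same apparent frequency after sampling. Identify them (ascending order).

47.85 MHz, 76.95 MHz

fs/2 = 20.8 MHz.
76.95 MHz mod fs = 35.35 MHz.
35.35 MHz > fs/2 = 20.8 MHz, folds to fs − 35.35 MHz = 6.25 MHz.
7.8 MHz ≤ fs/2 = 20.8 MHz, passes unchanged.
47.85 MHz mod fs = 6.25 MHz.
6.25 MHz ≤ fs/2 = 20.8 MHz, appears at 6.25 MHz.
47.85 MHz and 76.95 MHz both map to 6.25 MHz.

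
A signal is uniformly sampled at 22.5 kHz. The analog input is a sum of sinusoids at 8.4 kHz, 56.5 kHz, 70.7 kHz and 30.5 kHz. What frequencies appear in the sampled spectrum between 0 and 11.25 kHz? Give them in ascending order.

3.2 kHz, 8 kHz, 8.4 kHz, 11 kHz

fs/2 = 11.25 kHz.
8.4 kHz ≤ fs/2 = 11.25 kHz, passes unchanged.
56.5 kHz mod fs = 11.5 kHz.
11.5 kHz > fs/2 = 11.25 kHz, folds to fs − 11.5 kHz = 11 kHz.
70.7 kHz mod fs = 3.2 kHz.
3.2 kHz ≤ fs/2 = 11.25 kHz, appears at 3.2 kHz.
30.5 kHz mod fs = 8 kHz.
8 kHz ≤ fs/2 = 11.25 kHz, appears at 8 kHz.
Distinct values: {3.2 kHz, 8 kHz, 8.4 kHz, 11 kHz}.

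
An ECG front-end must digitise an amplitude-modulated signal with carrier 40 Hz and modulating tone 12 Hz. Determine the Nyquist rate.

AM sidebands sit at fc ± fm = 28 Hz and 52 Hz.
Highest-frequency component: 52 Hz.
Nyquist rate = 2 × 52 Hz = 104 Hz.

104 Hz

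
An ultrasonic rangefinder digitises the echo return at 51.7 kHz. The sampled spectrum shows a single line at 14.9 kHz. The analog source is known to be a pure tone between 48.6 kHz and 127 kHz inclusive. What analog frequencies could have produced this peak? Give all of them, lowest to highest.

66.6 kHz, 88.5 kHz, 118.3 kHz

Frequencies that alias to 14.9 kHz are k·fs ± 14.9 kHz for integer k ≥ 0.
k=0: 14.9 kHz.
k=1: 36.8 kHz, 66.6 kHz.
k=2: 88.5 kHz, 118.3 kHz.
k=3: 140.2 kHz, 170 kHz.
Within [48.6 kHz, 127 kHz]: 66.6 kHz, 88.5 kHz, 118.3 kHz.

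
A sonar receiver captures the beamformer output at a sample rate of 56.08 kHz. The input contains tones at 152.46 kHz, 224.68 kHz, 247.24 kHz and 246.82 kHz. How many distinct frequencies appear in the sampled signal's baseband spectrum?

4

fs/2 = 28.04 kHz.
152.46 kHz mod fs = 40.3 kHz.
40.3 kHz > fs/2 = 28.04 kHz, folds to fs − 40.3 kHz = 15.78 kHz.
224.68 kHz mod fs = 0.36 kHz.
0.36 kHz ≤ fs/2 = 28.04 kHz, appears at 0.36 kHz.
247.24 kHz mod fs = 22.92 kHz.
22.92 kHz ≤ fs/2 = 28.04 kHz, appears at 22.92 kHz.
246.82 kHz mod fs = 22.5 kHz.
22.5 kHz ≤ fs/2 = 28.04 kHz, appears at 22.5 kHz.
Distinct values: {0.36 kHz, 15.78 kHz, 22.5 kHz, 22.92 kHz} → 4.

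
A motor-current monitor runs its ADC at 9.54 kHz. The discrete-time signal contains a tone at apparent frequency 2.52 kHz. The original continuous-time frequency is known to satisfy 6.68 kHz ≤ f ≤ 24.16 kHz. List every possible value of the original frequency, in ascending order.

7.02 kHz, 12.06 kHz, 16.56 kHz, 21.6 kHz

Frequencies that alias to 2.52 kHz are k·fs ± 2.52 kHz for integer k ≥ 0.
k=0: 2.52 kHz.
k=1: 7.02 kHz, 12.06 kHz.
k=2: 16.56 kHz, 21.6 kHz.
k=3: 26.1 kHz, 31.14 kHz.
Within [6.68 kHz, 24.16 kHz]: 7.02 kHz, 12.06 kHz, 16.56 kHz, 21.6 kHz.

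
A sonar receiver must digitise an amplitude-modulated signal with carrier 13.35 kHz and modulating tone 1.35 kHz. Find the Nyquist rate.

29.4 kHz

AM sidebands sit at fc ± fm = 12 kHz and 14.7 kHz.
Highest-frequency component: 14.7 kHz.
Nyquist rate = 2 × 14.7 kHz = 29.4 kHz.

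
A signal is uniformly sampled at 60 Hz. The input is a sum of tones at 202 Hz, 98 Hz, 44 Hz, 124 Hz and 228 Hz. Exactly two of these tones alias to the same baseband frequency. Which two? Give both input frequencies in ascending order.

fs/2 = 30 Hz.
202 Hz mod fs = 22 Hz.
22 Hz ≤ fs/2 = 30 Hz, appears at 22 Hz.
98 Hz mod fs = 38 Hz.
38 Hz > fs/2 = 30 Hz, folds to fs − 38 Hz = 22 Hz.
44 Hz > fs/2 = 30 Hz, folds to fs − 44 Hz = 16 Hz.
124 Hz mod fs = 4 Hz.
4 Hz ≤ fs/2 = 30 Hz, appears at 4 Hz.
228 Hz mod fs = 48 Hz.
48 Hz > fs/2 = 30 Hz, folds to fs − 48 Hz = 12 Hz.
98 Hz and 202 Hz both map to 22 Hz.

98 Hz, 202 Hz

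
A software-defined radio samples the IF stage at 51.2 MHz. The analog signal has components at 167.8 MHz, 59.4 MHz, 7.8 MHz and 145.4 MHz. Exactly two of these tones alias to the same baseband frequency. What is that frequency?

fs/2 = 25.6 MHz.
167.8 MHz mod fs = 14.2 MHz.
14.2 MHz ≤ fs/2 = 25.6 MHz, appears at 14.2 MHz.
59.4 MHz mod fs = 8.2 MHz.
8.2 MHz ≤ fs/2 = 25.6 MHz, appears at 8.2 MHz.
7.8 MHz ≤ fs/2 = 25.6 MHz, passes unchanged.
145.4 MHz mod fs = 43 MHz.
43 MHz > fs/2 = 25.6 MHz, folds to fs − 43 MHz = 8.2 MHz.
59.4 MHz and 145.4 MHz both map to 8.2 MHz.

8.2 MHz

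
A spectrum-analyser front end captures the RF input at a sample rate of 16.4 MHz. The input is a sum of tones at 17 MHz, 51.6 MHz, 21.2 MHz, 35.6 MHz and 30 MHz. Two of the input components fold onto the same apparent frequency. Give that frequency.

2.8 MHz

fs/2 = 8.2 MHz.
17 MHz mod fs = 0.6 MHz.
0.6 MHz ≤ fs/2 = 8.2 MHz, appears at 0.6 MHz.
51.6 MHz mod fs = 2.4 MHz.
2.4 MHz ≤ fs/2 = 8.2 MHz, appears at 2.4 MHz.
21.2 MHz mod fs = 4.8 MHz.
4.8 MHz ≤ fs/2 = 8.2 MHz, appears at 4.8 MHz.
35.6 MHz mod fs = 2.8 MHz.
2.8 MHz ≤ fs/2 = 8.2 MHz, appears at 2.8 MHz.
30 MHz mod fs = 13.6 MHz.
13.6 MHz > fs/2 = 8.2 MHz, folds to fs − 13.6 MHz = 2.8 MHz.
30 MHz and 35.6 MHz both map to 2.8 MHz.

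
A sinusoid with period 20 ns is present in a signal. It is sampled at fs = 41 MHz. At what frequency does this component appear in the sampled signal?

T = 20 ns → f = 1/T = 50 MHz.
50 MHz mod fs = 9 MHz.
9 MHz ≤ fs/2 = 20.5 MHz, appears at 9 MHz.

9 MHz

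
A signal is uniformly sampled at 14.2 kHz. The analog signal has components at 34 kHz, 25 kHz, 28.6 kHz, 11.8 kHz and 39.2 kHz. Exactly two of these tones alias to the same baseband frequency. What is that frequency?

fs/2 = 7.1 kHz.
34 kHz mod fs = 5.6 kHz.
5.6 kHz ≤ fs/2 = 7.1 kHz, appears at 5.6 kHz.
25 kHz mod fs = 10.8 kHz.
10.8 kHz > fs/2 = 7.1 kHz, folds to fs − 10.8 kHz = 3.4 kHz.
28.6 kHz mod fs = 0.2 kHz.
0.2 kHz ≤ fs/2 = 7.1 kHz, appears at 0.2 kHz.
11.8 kHz > fs/2 = 7.1 kHz, folds to fs − 11.8 kHz = 2.4 kHz.
39.2 kHz mod fs = 10.8 kHz.
10.8 kHz > fs/2 = 7.1 kHz, folds to fs − 10.8 kHz = 3.4 kHz.
25 kHz and 39.2 kHz both map to 3.4 kHz.

3.4 kHz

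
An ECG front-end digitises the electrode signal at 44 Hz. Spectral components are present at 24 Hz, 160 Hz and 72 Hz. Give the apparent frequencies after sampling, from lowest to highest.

16 Hz, 20 Hz

fs/2 = 22 Hz.
24 Hz > fs/2 = 22 Hz, folds to fs − 24 Hz = 20 Hz.
160 Hz mod fs = 28 Hz.
28 Hz > fs/2 = 22 Hz, folds to fs − 28 Hz = 16 Hz.
72 Hz mod fs = 28 Hz.
28 Hz > fs/2 = 22 Hz, folds to fs − 28 Hz = 16 Hz.
Distinct values: {16 Hz, 20 Hz}.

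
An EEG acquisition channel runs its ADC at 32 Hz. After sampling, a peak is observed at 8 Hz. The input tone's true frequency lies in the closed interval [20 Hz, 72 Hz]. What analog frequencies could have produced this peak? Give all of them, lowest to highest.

Frequencies that alias to 8 Hz are k·fs ± 8 Hz for integer k ≥ 0.
k=0: 8 Hz.
k=1: 24 Hz, 40 Hz.
k=2: 56 Hz, 72 Hz.
k=3: 88 Hz, 104 Hz.
Within [20 Hz, 72 Hz]: 24 Hz, 40 Hz, 56 Hz, 72 Hz.

24 Hz, 40 Hz, 56 Hz, 72 Hz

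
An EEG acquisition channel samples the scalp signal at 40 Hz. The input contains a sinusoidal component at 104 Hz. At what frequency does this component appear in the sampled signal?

104 Hz mod fs = 24 Hz.
24 Hz > fs/2 = 20 Hz, folds to fs − 24 Hz = 16 Hz.

16 Hz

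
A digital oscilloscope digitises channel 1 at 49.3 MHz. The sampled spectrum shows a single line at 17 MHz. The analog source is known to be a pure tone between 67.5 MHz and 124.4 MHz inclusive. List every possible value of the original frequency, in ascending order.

Frequencies that alias to 17 MHz are k·fs ± 17 MHz for integer k ≥ 0.
k=0: 17 MHz.
k=1: 32.3 MHz, 66.3 MHz.
k=2: 81.6 MHz, 115.6 MHz.
k=3: 130.9 MHz, 164.9 MHz.
Within [67.5 MHz, 124.4 MHz]: 81.6 MHz, 115.6 MHz.

81.6 MHz, 115.6 MHz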